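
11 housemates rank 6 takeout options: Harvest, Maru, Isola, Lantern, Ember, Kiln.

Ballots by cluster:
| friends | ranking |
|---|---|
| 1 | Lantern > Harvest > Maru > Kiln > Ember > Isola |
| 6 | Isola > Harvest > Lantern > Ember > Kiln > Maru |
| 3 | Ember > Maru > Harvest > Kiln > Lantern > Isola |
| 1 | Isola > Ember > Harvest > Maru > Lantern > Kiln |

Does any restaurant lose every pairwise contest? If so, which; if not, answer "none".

Maru

Pairwise majorities:
Harvest–Maru: Harvest 8–3.
Harvest vs Isola: Harvest preferred on 1+3 = 4 ballots; Isola wins 7–4.
Harvest–Lantern: Harvest 10–1.
Harvest vs Ember: 1+6 = 7 for Harvest, 4 for Ember — Harvest by 7–4.
Harvest vs Kiln: Harvest is ranked higher on 1+6+3+1 = 11 ballots, Kiln on 0. Harvest wins 11–0.
Maru vs Isola: 4 to 7, Isola.
Maru vs Lantern: Maru preferred on 3+1 = 4 ballots; Lantern wins 7–4.
Maru vs Ember: 1 for Maru, 10 for Ember — Ember by 10–1.
Maru vs Kiln: Maru preferred on 1+3+1 = 5 ballots; Kiln wins 6–5.
Isola vs Lantern: 6+1 = 7 for Isola, 4 for Lantern — Isola by 7–4.
Isola vs Ember: Isola preferred on 6+1 = 7 ballots; Isola wins 7–4.
Isola vs Kiln: Isola, 7–4.
Lantern–Ember: Lantern 7–4.
Lantern vs Kiln: Lantern is ranked higher on 1+6+1 = 8 ballots, Kiln on 3. Lantern wins 8–3.
Ember vs Kiln: Ember is ranked higher on 6+3+1 = 10 ballots, Kiln on 1. Ember wins 10–1.
Maru is beaten in every head-to-head and is the Condorcet loser.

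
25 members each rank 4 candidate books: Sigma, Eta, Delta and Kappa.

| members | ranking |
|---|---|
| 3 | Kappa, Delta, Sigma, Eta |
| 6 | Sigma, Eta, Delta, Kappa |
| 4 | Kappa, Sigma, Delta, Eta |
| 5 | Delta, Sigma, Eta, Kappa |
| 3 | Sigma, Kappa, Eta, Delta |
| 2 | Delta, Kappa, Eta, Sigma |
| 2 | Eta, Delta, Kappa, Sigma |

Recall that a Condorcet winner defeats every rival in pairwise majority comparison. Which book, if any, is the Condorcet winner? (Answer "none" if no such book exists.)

Sigma

Pairwise majorities:
Sigma vs Eta: Sigma, 21–4.
Sigma vs Delta: Sigma is ranked higher on 6+4+3 = 13 ballots, Delta on 12. Sigma wins 13–12.
Sigma vs Kappa: 14 to 11, Sigma.
Eta vs Delta: 11 to 14, Delta.
Eta vs Kappa: Eta, 13–12.
Delta vs Kappa: Delta is ranked higher on 6+5+2+2 = 15 ballots, Kappa on 10. Delta wins 15–10.
Sigma beats each of Eta, Delta, Kappa — Sigma is the Condorcet winner.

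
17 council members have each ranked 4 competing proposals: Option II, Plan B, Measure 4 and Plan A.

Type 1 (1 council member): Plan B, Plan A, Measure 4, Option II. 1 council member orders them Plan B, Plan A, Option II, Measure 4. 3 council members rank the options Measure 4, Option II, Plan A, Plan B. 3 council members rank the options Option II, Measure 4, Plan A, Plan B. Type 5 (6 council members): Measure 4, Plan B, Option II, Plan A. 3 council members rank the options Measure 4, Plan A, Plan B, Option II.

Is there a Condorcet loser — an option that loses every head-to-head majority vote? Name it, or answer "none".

none

Pairwise majorities:
Option II vs Plan B: 6 to 11, Plan B.
Option II vs Measure 4: Option II is ranked higher on 1+3 = 4 ballots, Measure 4 on 13. Measure 4 wins 13–4.
Option II vs Plan A: Option II wins 12–5.
Plan B vs Measure 4: Measure 4, 15–2.
Plan B vs Plan A: Plan B preferred on 1+1+6 = 8 ballots; Plan A wins 9–8.
Measure 4 vs Plan A: Measure 4, 15–2.
No option is winless: Option II beats Plan A; Plan B beats Option II; Measure 4 beats Option II; Plan A beats Plan B. There is no Condorcet loser.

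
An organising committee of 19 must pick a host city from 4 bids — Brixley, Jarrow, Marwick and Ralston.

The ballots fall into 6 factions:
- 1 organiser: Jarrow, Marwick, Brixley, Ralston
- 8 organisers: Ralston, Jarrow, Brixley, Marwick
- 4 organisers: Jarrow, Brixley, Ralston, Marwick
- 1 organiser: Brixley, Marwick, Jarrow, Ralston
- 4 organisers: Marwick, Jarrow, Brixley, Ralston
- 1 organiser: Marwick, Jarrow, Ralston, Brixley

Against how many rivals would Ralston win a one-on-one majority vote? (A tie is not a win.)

1

Ralston against each rival (19 organisers):
Ralston vs Brixley: Ralston preferred on 8+1 = 9 ballots; Brixley wins 10–9.
Ralston vs Jarrow: Jarrow, 11–8.
Ralston vs Marwick: 12 to 7, Ralston.
Ralston beats Marwick; loses to Brixley, Jarrow — 1 pairwise win.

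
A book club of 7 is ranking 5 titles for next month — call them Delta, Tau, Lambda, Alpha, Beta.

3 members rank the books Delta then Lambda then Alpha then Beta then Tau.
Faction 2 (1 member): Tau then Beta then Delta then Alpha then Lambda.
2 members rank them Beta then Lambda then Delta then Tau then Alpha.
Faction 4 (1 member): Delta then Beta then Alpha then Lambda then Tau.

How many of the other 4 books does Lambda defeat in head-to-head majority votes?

Lambda against each rival (7 members):
Lambda vs Delta: Lambda is ranked higher on 2 ballots, Delta on 5. Delta wins 5–2.
Lambda–Tau: Lambda 6–1.
Lambda vs Alpha: Lambda preferred on 3+2 = 5 ballots; Lambda wins 5–2.
Lambda vs Beta: Beta wins 4–3.
Lambda beats Tau, Alpha; loses to Delta, Beta — 2 pairwise wins.

2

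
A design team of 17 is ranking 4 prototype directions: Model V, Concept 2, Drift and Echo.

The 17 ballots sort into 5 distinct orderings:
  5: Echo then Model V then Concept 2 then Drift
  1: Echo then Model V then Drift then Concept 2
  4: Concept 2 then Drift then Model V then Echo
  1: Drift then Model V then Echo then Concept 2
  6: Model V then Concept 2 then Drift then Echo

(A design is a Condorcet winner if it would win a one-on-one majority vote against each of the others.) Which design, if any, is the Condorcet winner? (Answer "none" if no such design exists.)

Pairwise majorities:
Model V vs Concept 2: Model V preferred on 5+1+1+6 = 13 ballots; Model V wins 13–4.
Model V vs Drift: Model V preferred on 5+1+6 = 12 ballots; Model V wins 12–5.
Model V vs Echo: Model V preferred on 4+1+6 = 11 ballots; Model V wins 11–6.
Concept 2 vs Drift: 5+4+6 = 15 for Concept 2, 2 for Drift — Concept 2 by 15–2.
Concept 2 vs Echo: 4+6 = 10 for Concept 2, 7 for Echo — Concept 2 by 10–7.
Drift vs Echo: 11 to 6, Drift.
Model V defeats every rival head-to-head and is the Condorcet winner.

Model V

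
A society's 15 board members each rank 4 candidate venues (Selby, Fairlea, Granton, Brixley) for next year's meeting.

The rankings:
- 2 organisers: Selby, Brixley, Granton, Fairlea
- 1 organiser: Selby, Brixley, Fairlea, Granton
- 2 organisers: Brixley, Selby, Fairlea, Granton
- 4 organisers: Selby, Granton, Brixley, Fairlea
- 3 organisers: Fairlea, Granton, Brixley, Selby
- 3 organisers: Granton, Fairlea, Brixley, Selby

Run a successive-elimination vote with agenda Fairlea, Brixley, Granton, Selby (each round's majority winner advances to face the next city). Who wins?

Selby

Round 1: Fairlea vs Brixley — 6–9, Brixley advances.
Round 2: Brixley vs Granton — 5–10, Granton advances.
Round 3: Granton vs Selby — 6–9, Selby advances.
The agenda winner is Selby.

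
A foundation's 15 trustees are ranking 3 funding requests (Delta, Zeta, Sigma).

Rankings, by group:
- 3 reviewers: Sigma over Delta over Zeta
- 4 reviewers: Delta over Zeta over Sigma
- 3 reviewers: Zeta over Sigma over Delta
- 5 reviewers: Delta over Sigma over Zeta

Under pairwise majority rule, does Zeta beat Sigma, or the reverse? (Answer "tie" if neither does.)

Ballots ranking Zeta above Sigma: 4 + 3 = 7.
Ballots ranking Sigma above Zeta: 15 − 7 = 8.
Sigma wins the head-to-head 8–7.

Sigma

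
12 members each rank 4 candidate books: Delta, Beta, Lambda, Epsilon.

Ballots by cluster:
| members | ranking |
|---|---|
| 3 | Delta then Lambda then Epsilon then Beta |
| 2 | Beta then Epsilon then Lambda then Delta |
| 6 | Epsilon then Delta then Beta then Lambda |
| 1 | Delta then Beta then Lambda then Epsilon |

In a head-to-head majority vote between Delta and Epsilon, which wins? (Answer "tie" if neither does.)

Epsilon

Ballots ranking Delta above Epsilon: 3 + 1 = 4.
Ballots ranking Epsilon above Delta: 12 − 4 = 8.
Epsilon wins the head-to-head 8–4.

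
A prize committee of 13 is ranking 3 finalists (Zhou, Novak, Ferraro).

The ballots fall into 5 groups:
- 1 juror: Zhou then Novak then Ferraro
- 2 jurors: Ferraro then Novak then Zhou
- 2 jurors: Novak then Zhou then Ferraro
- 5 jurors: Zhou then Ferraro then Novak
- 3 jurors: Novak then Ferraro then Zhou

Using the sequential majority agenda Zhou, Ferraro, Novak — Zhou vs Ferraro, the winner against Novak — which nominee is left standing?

Novak

Round 1: Zhou vs Ferraro — 8–5, Zhou advances.
Round 2: Zhou vs Novak — 6–7, Novak advances.
Novak survives the agenda.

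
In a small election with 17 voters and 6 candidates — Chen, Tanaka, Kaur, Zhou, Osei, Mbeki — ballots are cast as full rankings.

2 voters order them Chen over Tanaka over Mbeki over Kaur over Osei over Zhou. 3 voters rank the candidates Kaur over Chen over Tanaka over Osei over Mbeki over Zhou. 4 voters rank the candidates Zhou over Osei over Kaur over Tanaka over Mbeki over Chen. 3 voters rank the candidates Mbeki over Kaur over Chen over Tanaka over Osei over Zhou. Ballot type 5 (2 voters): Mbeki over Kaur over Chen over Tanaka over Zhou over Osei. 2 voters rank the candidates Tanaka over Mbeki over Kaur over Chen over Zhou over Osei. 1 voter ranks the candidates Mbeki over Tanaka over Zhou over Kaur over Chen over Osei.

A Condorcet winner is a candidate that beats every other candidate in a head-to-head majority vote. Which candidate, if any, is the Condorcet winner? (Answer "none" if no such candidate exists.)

none

Pairwise majorities:
Chen vs Tanaka: 10 to 7, Chen.
Chen vs Kaur: Chen is ranked higher on 2 ballots, Kaur on 15. Kaur wins 15–2.
Chen vs Zhou: Chen preferred on 2+3+3+2+2 = 12 ballots; Chen wins 12–5.
Chen vs Osei: 13 to 4, Chen.
Chen vs Mbeki: 5 to 12, Mbeki.
Tanaka vs Kaur: 5 to 12, Kaur.
Tanaka vs Zhou: Tanaka preferred on 2+3+3+2+2+1 = 13 ballots; Tanaka wins 13–4.
Tanaka vs Osei: 13 to 4, Tanaka.
Tanaka vs Mbeki: 2+3+4+2 = 11 for Tanaka, 6 for Mbeki — Tanaka by 11–6.
Kaur vs Zhou: Kaur preferred on 2+3+3+2+2 = 12 ballots; Kaur wins 12–5.
Kaur vs Osei: Kaur preferred on 2+3+3+2+2+1 = 13 ballots; Kaur wins 13–4.
Kaur vs Mbeki: 7 to 10, Mbeki.
Zhou vs Osei: 4+2+2+1 = 9 for Zhou, 8 for Osei — Zhou by 9–8.
Zhou vs Mbeki: 4 to 13, Mbeki.
Osei vs Mbeki: 3+4 = 7 for Osei, 10 for Mbeki — Mbeki by 10–7.
Each candidate drops at least one matchup (Chen loses to Kaur; Tanaka loses to Chen; Kaur loses to Mbeki; Zhou loses to Chen; Osei loses to Chen; Mbeki loses to Tanaka); the cycle Chen beats Tanaka beats Mbeki beats Chen rules out a Condorcet winner.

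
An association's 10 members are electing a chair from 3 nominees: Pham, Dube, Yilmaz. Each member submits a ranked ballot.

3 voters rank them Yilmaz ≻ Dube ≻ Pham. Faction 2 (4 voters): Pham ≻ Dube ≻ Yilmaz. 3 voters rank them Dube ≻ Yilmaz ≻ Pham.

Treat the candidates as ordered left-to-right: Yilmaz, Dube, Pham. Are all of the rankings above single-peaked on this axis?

Axis positions: Yilmaz=1, Dube=2, Pham=3.
Faction 1 (peak Yilmaz at position 1): ranking walks positions 1-2-3, expanding outward from the peak — single-peaked.
Faction 2 (peak Pham at position 3): ranking walks positions 3-2-1, expanding outward from the peak — single-peaked.
Faction 3 (peak Dube at position 2): ranking walks positions 2-1-3, expanding outward from the peak — single-peaked.
Every ranking is single-peaked on this axis.

yes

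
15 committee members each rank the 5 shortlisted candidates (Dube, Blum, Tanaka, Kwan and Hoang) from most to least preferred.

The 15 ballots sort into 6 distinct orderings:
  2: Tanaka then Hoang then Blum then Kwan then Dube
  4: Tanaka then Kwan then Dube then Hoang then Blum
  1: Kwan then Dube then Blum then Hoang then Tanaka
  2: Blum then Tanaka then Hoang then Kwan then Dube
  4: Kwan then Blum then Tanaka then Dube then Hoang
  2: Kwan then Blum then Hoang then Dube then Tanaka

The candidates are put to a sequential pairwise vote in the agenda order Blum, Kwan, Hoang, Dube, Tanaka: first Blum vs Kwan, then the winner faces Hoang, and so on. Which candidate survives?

Round 1: Blum vs Kwan — 4–11, Kwan advances.
Round 2: Kwan vs Hoang — 11–4, Kwan advances.
Round 3: Kwan vs Dube — 15–0, Kwan advances.
Round 4: Kwan vs Tanaka — 7–8, Tanaka advances.
The agenda winner is Tanaka.

Tanaka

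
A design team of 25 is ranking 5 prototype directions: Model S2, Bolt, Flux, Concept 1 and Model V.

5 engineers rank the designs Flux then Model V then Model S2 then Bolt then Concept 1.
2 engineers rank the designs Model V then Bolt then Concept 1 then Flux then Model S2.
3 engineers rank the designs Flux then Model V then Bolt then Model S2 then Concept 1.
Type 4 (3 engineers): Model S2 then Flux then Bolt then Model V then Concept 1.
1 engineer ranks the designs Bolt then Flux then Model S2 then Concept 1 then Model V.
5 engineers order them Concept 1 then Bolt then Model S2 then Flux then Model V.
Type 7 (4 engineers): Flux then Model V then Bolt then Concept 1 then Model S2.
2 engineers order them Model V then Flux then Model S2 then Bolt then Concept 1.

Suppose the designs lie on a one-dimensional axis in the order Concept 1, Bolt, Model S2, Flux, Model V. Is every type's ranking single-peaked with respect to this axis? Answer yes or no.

Axis positions: Concept 1=1, Bolt=2, Model S2=3, Flux=4, Model V=5.
Type 1 (peak Flux at position 4): ranking walks positions 4-5-3-2-1, expanding outward from the peak — single-peaked.
Type 2: ranking walks positions 5-2-1-4-3; Bolt is ranked above Flux even though Flux lies between Bolt and the peak Model V on the axis — preferences dip and rise again. Not single-peaked.
Type 3: ranking walks positions 4-5-2-3-1; Bolt is ranked above Model S2 even though Model S2 lies between Bolt and the peak Flux on the axis — preferences dip and rise again. Not single-peaked.
Type 4 (peak Model S2 at position 3): ranking walks positions 3-4-2-5-1, expanding outward from the peak — single-peaked.
Type 5: ranking walks positions 2-4-3-1-5; Flux is ranked above Model S2 even though Model S2 lies between Flux and the peak Bolt on the axis — preferences dip and rise again. Not single-peaked.
Type 6 (peak Concept 1 at position 1): ranking walks positions 1-2-3-4-5, expanding outward from the peak — single-peaked.
Type 7: ranking walks positions 4-5-2-1-3; Bolt is ranked above Model S2 even though Model S2 lies between Bolt and the peak Flux on the axis — preferences dip and rise again. Not single-peaked.
Type 8 (peak Model V at position 5): ranking walks positions 5-4-3-2-1, expanding outward from the peak — single-peaked.
Type 2 violates single-peakedness, so the profile is not single-peaked on this axis.

no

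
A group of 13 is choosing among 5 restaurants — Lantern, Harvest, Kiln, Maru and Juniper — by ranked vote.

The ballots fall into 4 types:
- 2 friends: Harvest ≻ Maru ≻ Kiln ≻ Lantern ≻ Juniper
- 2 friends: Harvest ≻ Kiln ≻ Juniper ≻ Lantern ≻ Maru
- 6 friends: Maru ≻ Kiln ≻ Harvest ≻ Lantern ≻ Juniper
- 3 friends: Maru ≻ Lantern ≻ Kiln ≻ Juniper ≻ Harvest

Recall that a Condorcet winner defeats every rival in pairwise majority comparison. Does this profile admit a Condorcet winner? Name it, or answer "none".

Maru

Check each pair by majority over 13 ballots:
Lantern vs Harvest: 3 for Lantern, 10 for Harvest — Harvest by 10–3.
Lantern vs Kiln: Lantern preferred on 3 ballots; Kiln wins 10–3.
Lantern vs Maru: 2 to 11, Maru.
Lantern vs Juniper: Lantern is ranked higher on 2+6+3 = 11 ballots, Juniper on 2. Lantern wins 11–2.
Harvest vs Kiln: Harvest preferred on 2+2 = 4 ballots; Kiln wins 9–4.
Harvest vs Maru: Harvest is ranked higher on 2+2 = 4 ballots, Maru on 9. Maru wins 9–4.
Harvest vs Juniper: Harvest preferred on 2+2+6 = 10 ballots; Harvest wins 10–3.
Kiln vs Maru: Kiln preferred on 2 ballots; Maru wins 11–2.
Kiln vs Juniper: Kiln is ranked higher on 2+2+6+3 = 13 ballots, Juniper on 0. Kiln wins 13–0.
Maru vs Juniper: 11 to 2, Maru.
Only Maru has no losses; Maru is the Condorcet winner.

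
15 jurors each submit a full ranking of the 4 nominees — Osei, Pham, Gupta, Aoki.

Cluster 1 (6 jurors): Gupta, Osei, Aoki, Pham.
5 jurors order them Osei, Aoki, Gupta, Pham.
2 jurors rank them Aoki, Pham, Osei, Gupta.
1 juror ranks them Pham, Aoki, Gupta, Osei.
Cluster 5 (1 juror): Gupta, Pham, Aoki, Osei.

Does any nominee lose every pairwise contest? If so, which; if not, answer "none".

Pham

Pairwise majorities:
Osei vs Pham: Osei is ranked higher on 6+5 = 11 ballots, Pham on 4. Osei wins 11–4.
Osei vs Gupta: Gupta wins 8–7.
Osei vs Aoki: 11 to 4, Osei.
Pham vs Gupta: Gupta wins 12–3.
Pham vs Aoki: Pham preferred on 1+1 = 2 ballots; Aoki wins 13–2.
Gupta vs Aoki: 7 to 8, Aoki.
Pham loses to every other nominee — it is the Condorcet loser.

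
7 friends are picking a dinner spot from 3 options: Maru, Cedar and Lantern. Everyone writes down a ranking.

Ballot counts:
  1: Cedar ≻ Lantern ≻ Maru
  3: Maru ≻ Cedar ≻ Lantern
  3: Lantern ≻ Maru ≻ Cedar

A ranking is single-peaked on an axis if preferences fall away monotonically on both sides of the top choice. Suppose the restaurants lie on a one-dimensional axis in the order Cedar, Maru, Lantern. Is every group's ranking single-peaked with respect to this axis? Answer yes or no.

no

Axis positions: Cedar=1, Maru=2, Lantern=3.
Group 1: ranking walks positions 1-3-2; Lantern is ranked above Maru even though Maru lies between Lantern and the peak Cedar on the axis — preferences dip and rise again. Not single-peaked.
Group 2 (peak Maru at position 2): ranking walks positions 2-1-3, expanding outward from the peak — single-peaked.
Group 3 (peak Lantern at position 3): ranking walks positions 3-2-1, expanding outward from the peak — single-peaked.
Group 1 violates single-peakedness, so the profile is not single-peaked on this axis.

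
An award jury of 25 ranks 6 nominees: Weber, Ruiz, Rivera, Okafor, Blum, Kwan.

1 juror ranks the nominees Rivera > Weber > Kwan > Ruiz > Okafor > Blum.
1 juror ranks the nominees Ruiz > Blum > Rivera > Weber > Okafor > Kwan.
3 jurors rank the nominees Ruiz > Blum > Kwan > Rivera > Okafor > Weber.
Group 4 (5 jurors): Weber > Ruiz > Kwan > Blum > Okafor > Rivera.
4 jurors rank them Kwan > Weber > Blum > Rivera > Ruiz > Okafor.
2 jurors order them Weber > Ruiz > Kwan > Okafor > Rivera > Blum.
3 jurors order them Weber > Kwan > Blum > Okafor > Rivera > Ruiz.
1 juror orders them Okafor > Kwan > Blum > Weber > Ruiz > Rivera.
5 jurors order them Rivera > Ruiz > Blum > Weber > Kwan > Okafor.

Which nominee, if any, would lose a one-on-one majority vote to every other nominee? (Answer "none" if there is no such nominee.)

Okafor

Head-to-head results (25 jurors):
Weber–Ruiz: Weber 16–9.
Weber vs Rivera: 15 to 10, Weber.
Weber vs Okafor: Weber wins 21–4.
Weber vs Blum: Weber wins 15–10.
Weber vs Kwan: 17 to 8, Weber.
Ruiz–Rivera: Rivera 13–12.
Ruiz vs Okafor: 21 to 4, Ruiz.
Ruiz–Blum: Ruiz 17–8.
Ruiz vs Kwan: Ruiz preferred on 1+3+5+2+5 = 16 ballots; Ruiz wins 16–9.
Rivera vs Okafor: Rivera wins 14–11.
Rivera vs Blum: Blum wins 17–8.
Rivera–Kwan: Kwan 18–7.
Okafor vs Blum: Blum, 21–4.
Okafor vs Kwan: Okafor is ranked higher on 1+1 = 2 ballots, Kwan on 23. Kwan wins 23–2.
Blum vs Kwan: Kwan wins 16–9.
Okafor is beaten in every head-to-head and is the Condorcet loser.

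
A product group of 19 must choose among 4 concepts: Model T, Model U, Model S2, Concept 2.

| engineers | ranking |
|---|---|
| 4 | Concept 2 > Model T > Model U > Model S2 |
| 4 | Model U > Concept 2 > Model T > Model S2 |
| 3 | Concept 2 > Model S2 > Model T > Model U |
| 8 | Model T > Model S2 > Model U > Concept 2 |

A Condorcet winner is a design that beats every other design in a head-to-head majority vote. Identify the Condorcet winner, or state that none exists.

none

Head-to-head results (19 engineers):
Model T vs Model U: Model T wins 15–4.
Model T vs Model S2: Model T, 16–3.
Model T vs Concept 2: Concept 2, 11–8.
Model U vs Model S2: Model S2, 11–8.
Model U vs Concept 2: Model U wins 12–7.
Model S2 vs Concept 2: Concept 2 wins 11–8.
Each design drops at least one matchup (Model T loses to Concept 2; Model U loses to Model T; Model S2 loses to Model T; Concept 2 loses to Model U); the cycle Model T > Model U > Concept 2 > Model T rules out a Condorcet winner.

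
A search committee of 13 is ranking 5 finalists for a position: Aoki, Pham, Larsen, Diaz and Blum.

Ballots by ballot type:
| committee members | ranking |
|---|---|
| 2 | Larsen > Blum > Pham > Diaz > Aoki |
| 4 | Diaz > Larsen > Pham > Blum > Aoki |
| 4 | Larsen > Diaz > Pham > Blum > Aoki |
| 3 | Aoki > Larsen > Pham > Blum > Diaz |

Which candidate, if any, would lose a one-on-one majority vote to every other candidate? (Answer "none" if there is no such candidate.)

Aoki

Pairwise majorities:
Aoki vs Pham: Pham wins 10–3.
Aoki–Larsen: Larsen 10–3.
Aoki vs Diaz: Aoki preferred on 3 ballots; Diaz wins 10–3.
Aoki vs Blum: 3 for Aoki, 10 for Blum — Blum by 10–3.
Pham vs Larsen: Larsen wins 13–0.
Pham vs Diaz: 2+3 = 5 for Pham, 8 for Diaz — Diaz by 8–5.
Pham–Blum: Pham 11–2.
Larsen vs Diaz: 9 to 4, Larsen.
Larsen vs Blum: 13 to 0, Larsen.
Diaz–Blum: Diaz 8–5.
Only Aoki has no wins; Aoki is the Condorcet loser.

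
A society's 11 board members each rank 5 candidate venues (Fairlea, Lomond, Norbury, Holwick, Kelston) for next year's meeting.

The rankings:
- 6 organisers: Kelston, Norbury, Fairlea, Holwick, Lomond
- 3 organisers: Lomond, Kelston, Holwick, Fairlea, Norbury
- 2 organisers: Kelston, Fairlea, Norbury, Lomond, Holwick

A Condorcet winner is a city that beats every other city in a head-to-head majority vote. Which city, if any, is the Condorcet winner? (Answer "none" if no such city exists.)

Kelston

Check each pair by majority over 11 ballots:
Fairlea vs Lomond: Fairlea wins 8–3.
Fairlea vs Norbury: 3+2 = 5 for Fairlea, 6 for Norbury — Norbury by 6–5.
Fairlea–Holwick: Fairlea 8–3.
Fairlea vs Kelston: 0 to 11, Kelston.
Lomond vs Norbury: 3 for Lomond, 8 for Norbury — Norbury by 8–3.
Lomond vs Holwick: 5 to 6, Holwick.
Lomond vs Kelston: Lomond is ranked higher on 3 ballots, Kelston on 8. Kelston wins 8–3.
Norbury–Holwick: Norbury 8–3.
Norbury vs Kelston: Norbury is ranked higher on 0 ballots, Kelston on 11. Kelston wins 11–0.
Holwick vs Kelston: Kelston, 11–0.
Kelston defeats every rival head-to-head and is the Condorcet winner.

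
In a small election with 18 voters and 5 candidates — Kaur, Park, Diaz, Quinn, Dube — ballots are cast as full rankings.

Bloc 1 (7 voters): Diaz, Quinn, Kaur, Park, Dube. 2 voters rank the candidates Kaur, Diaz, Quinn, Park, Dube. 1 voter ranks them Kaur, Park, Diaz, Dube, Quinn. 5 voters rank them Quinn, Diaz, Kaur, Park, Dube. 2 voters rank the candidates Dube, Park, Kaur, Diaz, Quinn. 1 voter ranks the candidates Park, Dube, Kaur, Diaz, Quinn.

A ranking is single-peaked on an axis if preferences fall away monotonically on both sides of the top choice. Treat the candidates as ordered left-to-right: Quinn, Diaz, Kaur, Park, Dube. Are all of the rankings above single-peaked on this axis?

Axis positions: Quinn=1, Diaz=2, Kaur=3, Park=4, Dube=5.
Bloc 1 (peak Diaz at position 2): ranking walks positions 2-1-3-4-5, expanding outward from the peak — single-peaked.
Bloc 2 (peak Kaur at position 3): ranking walks positions 3-2-1-4-5, expanding outward from the peak — single-peaked.
Bloc 3 (peak Kaur at position 3): ranking walks positions 3-4-2-5-1, expanding outward from the peak — single-peaked.
Bloc 4 (peak Quinn at position 1): ranking walks positions 1-2-3-4-5, expanding outward from the peak — single-peaked.
Bloc 5 (peak Dube at position 5): ranking walks positions 5-4-3-2-1, expanding outward from the peak — single-peaked.
Bloc 6 (peak Park at position 4): ranking walks positions 4-5-3-2-1, expanding outward from the peak — single-peaked.
Every ranking is single-peaked on this axis.

yes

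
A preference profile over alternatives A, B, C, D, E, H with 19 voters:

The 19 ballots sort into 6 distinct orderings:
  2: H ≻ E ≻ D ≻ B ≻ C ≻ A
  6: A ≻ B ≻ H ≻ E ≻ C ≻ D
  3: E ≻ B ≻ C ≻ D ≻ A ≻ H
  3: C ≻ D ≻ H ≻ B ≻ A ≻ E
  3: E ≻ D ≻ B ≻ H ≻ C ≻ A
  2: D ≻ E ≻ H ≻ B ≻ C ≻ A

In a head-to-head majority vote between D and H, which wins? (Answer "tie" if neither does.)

Ballots ranking D above H: 3 + 3 + 3 + 2 = 11.
Ballots ranking H above D: 19 − 11 = 8.
D wins the head-to-head 11–8.

D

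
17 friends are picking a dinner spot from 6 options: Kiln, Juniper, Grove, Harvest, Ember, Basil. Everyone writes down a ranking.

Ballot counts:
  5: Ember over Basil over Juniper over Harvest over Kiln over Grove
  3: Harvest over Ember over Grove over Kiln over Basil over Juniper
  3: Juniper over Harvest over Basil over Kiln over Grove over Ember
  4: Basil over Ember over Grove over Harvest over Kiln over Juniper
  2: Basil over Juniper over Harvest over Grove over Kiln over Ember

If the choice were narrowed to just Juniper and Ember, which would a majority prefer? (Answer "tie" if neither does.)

Ember

Ballots ranking Juniper above Ember: 3 + 2 = 5.
Ballots ranking Ember above Juniper: 17 − 5 = 12.
Ember wins the head-to-head 12–5.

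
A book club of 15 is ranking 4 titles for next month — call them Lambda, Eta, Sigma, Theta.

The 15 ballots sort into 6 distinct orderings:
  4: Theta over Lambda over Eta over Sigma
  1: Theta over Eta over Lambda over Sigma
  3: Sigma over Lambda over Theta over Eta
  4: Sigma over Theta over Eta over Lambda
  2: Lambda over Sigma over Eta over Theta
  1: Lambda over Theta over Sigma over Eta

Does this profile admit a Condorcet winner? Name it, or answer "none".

none

Head-to-head results (15 members):
Lambda vs Eta: 10 to 5, Lambda.
Lambda–Sigma: Lambda 8–7.
Lambda vs Theta: Lambda is ranked higher on 3+2+1 = 6 ballots, Theta on 9. Theta wins 9–6.
Eta vs Sigma: Eta is ranked higher on 4+1 = 5 ballots, Sigma on 10. Sigma wins 10–5.
Eta vs Theta: Theta wins 13–2.
Sigma vs Theta: Sigma wins 9–6.
Every book loses at least once (Lambda loses to Theta; Eta loses to Lambda; Sigma loses to Lambda; Theta loses to Sigma). The majority relation contains the cycle Lambda beats Sigma beats Theta beats Lambda, so there is no Condorcet winner.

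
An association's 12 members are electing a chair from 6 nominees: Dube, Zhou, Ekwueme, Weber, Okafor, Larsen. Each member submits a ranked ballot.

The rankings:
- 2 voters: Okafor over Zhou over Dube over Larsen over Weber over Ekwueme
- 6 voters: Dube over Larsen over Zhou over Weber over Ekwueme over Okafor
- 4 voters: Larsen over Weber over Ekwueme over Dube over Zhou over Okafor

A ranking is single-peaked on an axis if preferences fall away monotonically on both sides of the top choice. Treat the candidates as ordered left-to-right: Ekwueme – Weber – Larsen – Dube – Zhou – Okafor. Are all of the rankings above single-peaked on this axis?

Axis positions: Ekwueme=1, Weber=2, Larsen=3, Dube=4, Zhou=5, Okafor=6.
Bloc 1 (peak Okafor at position 6): ranking walks positions 6-5-4-3-2-1, expanding outward from the peak — single-peaked.
Bloc 2 (peak Dube at position 4): ranking walks positions 4-3-5-2-1-6, expanding outward from the peak — single-peaked.
Bloc 3 (peak Larsen at position 3): ranking walks positions 3-2-1-4-5-6, expanding outward from the peak — single-peaked.
Every ranking is single-peaked on this axis.

yes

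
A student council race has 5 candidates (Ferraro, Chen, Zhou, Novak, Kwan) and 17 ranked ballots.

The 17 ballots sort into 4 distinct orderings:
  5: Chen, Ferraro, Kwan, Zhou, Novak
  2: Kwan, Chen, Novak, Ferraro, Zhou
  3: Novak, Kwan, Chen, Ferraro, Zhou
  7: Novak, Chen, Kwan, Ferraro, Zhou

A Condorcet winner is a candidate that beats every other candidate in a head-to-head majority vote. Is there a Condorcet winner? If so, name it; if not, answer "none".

Novak

Pairwise majorities:
Ferraro vs Chen: Ferraro is ranked higher on 0 ballots, Chen on 17. Chen wins 17–0.
Ferraro vs Zhou: Ferraro preferred on 5+2+3+7 = 17 ballots; Ferraro wins 17–0.
Ferraro vs Novak: Ferraro is ranked higher on 5 ballots, Novak on 12. Novak wins 12–5.
Ferraro vs Kwan: 5 to 12, Kwan.
Chen vs Zhou: 5+2+3+7 = 17 for Chen, 0 for Zhou — Chen by 17–0.
Chen vs Novak: Chen preferred on 5+2 = 7 ballots; Novak wins 10–7.
Chen vs Kwan: Chen is ranked higher on 5+7 = 12 ballots, Kwan on 5. Chen wins 12–5.
Zhou vs Novak: 5 to 12, Novak.
Zhou vs Kwan: Zhou preferred on 0 ballots; Kwan wins 17–0.
Novak vs Kwan: Novak is ranked higher on 3+7 = 10 ballots, Kwan on 7. Novak wins 10–7.
Only Novak has no losses; Novak is the Condorcet winner.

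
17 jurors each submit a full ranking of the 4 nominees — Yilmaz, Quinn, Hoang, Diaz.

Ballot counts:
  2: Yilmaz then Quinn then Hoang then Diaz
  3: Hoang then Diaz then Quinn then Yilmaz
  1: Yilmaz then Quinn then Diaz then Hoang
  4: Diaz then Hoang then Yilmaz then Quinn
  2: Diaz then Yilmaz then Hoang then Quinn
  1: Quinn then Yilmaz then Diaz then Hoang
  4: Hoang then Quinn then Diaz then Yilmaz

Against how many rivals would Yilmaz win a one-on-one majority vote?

Yilmaz against each rival (17 jurors):
Yilmaz vs Quinn: 9 to 8, Yilmaz.
Yilmaz vs Hoang: 2+1+2+1 = 6 for Yilmaz, 11 for Hoang — Hoang by 11–6.
Yilmaz vs Diaz: Yilmaz is ranked higher on 2+1+1 = 4 ballots, Diaz on 13. Diaz wins 13–4.
Yilmaz beats Quinn; loses to Hoang, Diaz — 1 pairwise win.

1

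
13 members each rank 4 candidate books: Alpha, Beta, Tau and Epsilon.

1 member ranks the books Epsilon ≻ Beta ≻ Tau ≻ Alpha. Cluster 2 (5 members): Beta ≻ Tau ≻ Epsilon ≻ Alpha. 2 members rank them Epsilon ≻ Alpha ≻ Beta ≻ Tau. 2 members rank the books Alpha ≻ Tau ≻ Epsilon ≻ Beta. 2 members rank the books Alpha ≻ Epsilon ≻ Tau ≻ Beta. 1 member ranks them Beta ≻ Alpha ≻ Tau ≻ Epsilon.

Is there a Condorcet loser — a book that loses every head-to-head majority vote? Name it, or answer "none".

Head-to-head results (13 members):
Alpha vs Beta: Beta, 7–6.
Alpha–Tau: Alpha 7–6.
Alpha vs Epsilon: Alpha is ranked higher on 2+2+1 = 5 ballots, Epsilon on 8. Epsilon wins 8–5.
Beta vs Tau: Beta preferred on 1+5+2+1 = 9 ballots; Beta wins 9–4.
Beta vs Epsilon: 5+1 = 6 for Beta, 7 for Epsilon — Epsilon by 7–6.
Tau vs Epsilon: Tau preferred on 5+2+1 = 8 ballots; Tau wins 8–5.
No book is winless: Alpha beats Tau; Beta beats Alpha; Tau beats Epsilon; Epsilon beats Alpha. There is no Condorcet loser.

none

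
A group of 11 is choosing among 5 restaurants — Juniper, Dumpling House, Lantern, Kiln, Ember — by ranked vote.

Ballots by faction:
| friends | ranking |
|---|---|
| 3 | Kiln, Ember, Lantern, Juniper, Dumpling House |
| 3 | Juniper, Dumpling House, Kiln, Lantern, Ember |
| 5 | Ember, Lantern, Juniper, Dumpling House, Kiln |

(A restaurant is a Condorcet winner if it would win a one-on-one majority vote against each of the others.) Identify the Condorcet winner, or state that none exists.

Head-to-head results (11 friends):
Juniper vs Dumpling House: 11 to 0, Juniper.
Juniper vs Lantern: Juniper is ranked higher on 3 ballots, Lantern on 8. Lantern wins 8–3.
Juniper vs Kiln: Juniper is ranked higher on 3+5 = 8 ballots, Kiln on 3. Juniper wins 8–3.
Juniper vs Ember: 3 for Juniper, 8 for Ember — Ember by 8–3.
Dumpling House vs Lantern: Dumpling House preferred on 3 ballots; Lantern wins 8–3.
Dumpling House vs Kiln: Dumpling House preferred on 3+5 = 8 ballots; Dumpling House wins 8–3.
Dumpling House vs Ember: 3 to 8, Ember.
Lantern vs Kiln: 5 for Lantern, 6 for Kiln — Kiln by 6–5.
Lantern vs Ember: Lantern is ranked higher on 3 ballots, Ember on 8. Ember wins 8–3.
Kiln vs Ember: 6 to 5, Kiln.
No restaurant is unbeaten: Juniper loses to Lantern; Dumpling House loses to Juniper; Lantern loses to Kiln; Kiln loses to Juniper; Ember loses to Kiln. In particular Juniper > Kiln > Lantern > Juniper is a majority cycle — no Condorcet winner exists.

none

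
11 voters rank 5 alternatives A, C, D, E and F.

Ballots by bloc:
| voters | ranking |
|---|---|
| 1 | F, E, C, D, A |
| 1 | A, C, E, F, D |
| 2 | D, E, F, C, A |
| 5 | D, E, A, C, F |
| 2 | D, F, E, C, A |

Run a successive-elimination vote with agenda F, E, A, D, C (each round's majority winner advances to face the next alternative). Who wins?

Round 1: F vs E — 3–8, E advances.
Round 2: E vs A — 10–1, E advances.
Round 3: E vs D — 2–9, D advances.
Round 4: D vs C — 9–2, D advances.
The agenda winner is D.

D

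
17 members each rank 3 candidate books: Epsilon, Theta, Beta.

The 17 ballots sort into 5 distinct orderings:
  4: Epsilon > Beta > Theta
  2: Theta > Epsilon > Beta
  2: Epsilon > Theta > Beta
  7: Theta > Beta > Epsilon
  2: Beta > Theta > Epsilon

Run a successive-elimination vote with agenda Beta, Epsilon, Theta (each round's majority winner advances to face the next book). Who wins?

Theta

Round 1: Beta vs Epsilon — 9–8, Beta advances.
Round 2: Beta vs Theta — 6–11, Theta advances.
The agenda winner is Theta.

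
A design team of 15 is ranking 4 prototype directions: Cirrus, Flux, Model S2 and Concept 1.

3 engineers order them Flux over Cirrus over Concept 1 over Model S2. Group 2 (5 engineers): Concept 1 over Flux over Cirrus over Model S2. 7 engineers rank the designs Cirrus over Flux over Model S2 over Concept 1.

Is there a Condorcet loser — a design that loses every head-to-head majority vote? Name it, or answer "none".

Model S2

Pairwise majorities:
Cirrus vs Flux: Flux, 8–7.
Cirrus vs Model S2: Cirrus, 15–0.
Cirrus–Concept 1: Cirrus 10–5.
Flux vs Model S2: Flux, 15–0.
Flux vs Concept 1: 10 to 5, Flux.
Model S2 vs Concept 1: 7 to 8, Concept 1.
Model S2 loses to every other design — it is the Condorcet loser.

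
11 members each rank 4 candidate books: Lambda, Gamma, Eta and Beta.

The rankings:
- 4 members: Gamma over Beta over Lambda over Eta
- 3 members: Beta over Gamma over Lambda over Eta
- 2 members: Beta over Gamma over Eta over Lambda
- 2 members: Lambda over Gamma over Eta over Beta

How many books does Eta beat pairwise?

Eta against each rival (11 members):
Eta vs Lambda: Lambda wins 9–2.
Eta vs Gamma: Eta is ranked higher on 0 ballots, Gamma on 11. Gamma wins 11–0.
Eta vs Beta: Beta, 9–2.
Eta beats no one; loses to Lambda, Gamma, Beta — 0 pairwise wins.

0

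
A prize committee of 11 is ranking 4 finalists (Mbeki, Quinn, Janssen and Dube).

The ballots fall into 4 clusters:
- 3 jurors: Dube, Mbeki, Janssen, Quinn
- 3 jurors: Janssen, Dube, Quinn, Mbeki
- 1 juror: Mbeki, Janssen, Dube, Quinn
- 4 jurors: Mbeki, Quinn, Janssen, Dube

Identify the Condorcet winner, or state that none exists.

none

Check each pair by majority over 11 ballots:
Mbeki vs Quinn: 8 to 3, Mbeki.
Mbeki vs Janssen: Mbeki, 8–3.
Mbeki vs Dube: 1+4 = 5 for Mbeki, 6 for Dube — Dube by 6–5.
Quinn–Janssen: Janssen 7–4.
Quinn vs Dube: Dube, 7–4.
Janssen–Dube: Janssen 8–3.
Each nominee drops at least one matchup (Mbeki loses to Dube; Quinn loses to Mbeki; Janssen loses to Mbeki; Dube loses to Janssen); the cycle Mbeki → Janssen → Dube → Mbeki rules out a Condorcet winner.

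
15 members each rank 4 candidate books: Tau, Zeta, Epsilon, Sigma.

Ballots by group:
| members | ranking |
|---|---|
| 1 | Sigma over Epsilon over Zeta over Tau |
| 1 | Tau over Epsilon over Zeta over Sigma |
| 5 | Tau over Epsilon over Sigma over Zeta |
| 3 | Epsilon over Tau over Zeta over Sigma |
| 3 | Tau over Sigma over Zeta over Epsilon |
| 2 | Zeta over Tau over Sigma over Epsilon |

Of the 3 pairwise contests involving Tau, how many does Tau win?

Tau against each rival (15 members):
Tau vs Zeta: 12 to 3, Tau.
Tau vs Epsilon: Tau preferred on 1+5+3+2 = 11 ballots; Tau wins 11–4.
Tau vs Sigma: Tau, 14–1.
Tau beats Zeta, Epsilon, Sigma — 3 pairwise wins.

3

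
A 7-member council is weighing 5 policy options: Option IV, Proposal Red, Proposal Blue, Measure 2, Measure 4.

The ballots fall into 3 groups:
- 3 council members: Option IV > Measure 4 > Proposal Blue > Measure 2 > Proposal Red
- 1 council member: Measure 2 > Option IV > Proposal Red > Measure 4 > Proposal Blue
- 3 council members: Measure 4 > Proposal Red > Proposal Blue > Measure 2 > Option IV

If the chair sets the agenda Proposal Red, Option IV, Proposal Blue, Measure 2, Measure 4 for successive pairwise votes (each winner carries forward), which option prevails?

Measure 4

Round 1: Proposal Red vs Option IV — 3–4, Option IV advances.
Round 2: Option IV vs Proposal Blue — 4–3, Option IV advances.
Round 3: Option IV vs Measure 2 — 3–4, Measure 2 advances.
Round 4: Measure 2 vs Measure 4 — 1–6, Measure 4 advances.
Measure 4 survives the agenda.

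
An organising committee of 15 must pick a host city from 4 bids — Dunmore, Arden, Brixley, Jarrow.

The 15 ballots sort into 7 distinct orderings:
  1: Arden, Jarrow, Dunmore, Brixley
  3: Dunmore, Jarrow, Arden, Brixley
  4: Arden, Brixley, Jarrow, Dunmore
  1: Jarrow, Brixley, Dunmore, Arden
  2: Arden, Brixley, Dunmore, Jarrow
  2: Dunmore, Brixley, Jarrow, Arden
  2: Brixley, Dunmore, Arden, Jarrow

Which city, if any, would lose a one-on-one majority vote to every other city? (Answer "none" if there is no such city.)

Jarrow

Pairwise majorities:
Dunmore vs Arden: Dunmore preferred on 3+1+2+2 = 8 ballots; Dunmore wins 8–7.
Dunmore vs Brixley: Dunmore preferred on 1+3+2 = 6 ballots; Brixley wins 9–6.
Dunmore–Jarrow: Dunmore 9–6.
Arden vs Brixley: Arden preferred on 1+3+4+2 = 10 ballots; Arden wins 10–5.
Arden vs Jarrow: Arden wins 9–6.
Brixley vs Jarrow: 10 to 5, Brixley.
Jarrow is beaten in every head-to-head and is the Condorcet loser.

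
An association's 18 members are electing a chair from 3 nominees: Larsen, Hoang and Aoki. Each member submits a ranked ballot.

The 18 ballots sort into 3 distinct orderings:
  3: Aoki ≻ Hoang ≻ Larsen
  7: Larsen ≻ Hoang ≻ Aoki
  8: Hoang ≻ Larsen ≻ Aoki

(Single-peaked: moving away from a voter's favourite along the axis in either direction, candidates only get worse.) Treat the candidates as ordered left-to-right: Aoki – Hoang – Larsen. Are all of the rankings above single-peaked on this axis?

Axis positions: Aoki=1, Hoang=2, Larsen=3.
Faction 1 (peak Aoki at position 1): ranking walks positions 1-2-3, expanding outward from the peak — single-peaked.
Faction 2 (peak Larsen at position 3): ranking walks positions 3-2-1, expanding outward from the peak — single-peaked.
Faction 3 (peak Hoang at position 2): ranking walks positions 2-3-1, expanding outward from the peak — single-peaked.
Every ranking is single-peaked on this axis.

yes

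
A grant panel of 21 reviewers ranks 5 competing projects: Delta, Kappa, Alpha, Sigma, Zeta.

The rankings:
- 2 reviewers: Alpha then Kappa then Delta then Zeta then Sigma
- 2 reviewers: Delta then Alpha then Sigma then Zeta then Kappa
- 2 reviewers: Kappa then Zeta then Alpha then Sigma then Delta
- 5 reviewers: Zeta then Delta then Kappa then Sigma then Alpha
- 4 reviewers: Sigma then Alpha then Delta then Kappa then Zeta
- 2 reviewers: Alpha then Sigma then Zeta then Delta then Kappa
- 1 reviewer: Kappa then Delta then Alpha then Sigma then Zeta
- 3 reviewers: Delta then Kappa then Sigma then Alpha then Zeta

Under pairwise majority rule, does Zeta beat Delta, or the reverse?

Ballots ranking Zeta above Delta: 2 + 5 + 2 = 9.
Ballots ranking Delta above Zeta: 21 − 9 = 12.
Delta wins the head-to-head 12–9.

Delta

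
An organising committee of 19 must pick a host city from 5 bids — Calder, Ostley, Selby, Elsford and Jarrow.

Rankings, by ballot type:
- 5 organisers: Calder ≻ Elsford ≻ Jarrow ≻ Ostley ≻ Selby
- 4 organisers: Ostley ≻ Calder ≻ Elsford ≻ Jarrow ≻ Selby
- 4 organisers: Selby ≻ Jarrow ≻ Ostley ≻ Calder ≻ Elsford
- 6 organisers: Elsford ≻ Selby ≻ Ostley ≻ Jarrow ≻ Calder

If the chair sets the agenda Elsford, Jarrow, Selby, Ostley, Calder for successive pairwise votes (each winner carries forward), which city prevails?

Round 1: Elsford vs Jarrow — 15–4, Elsford advances.
Round 2: Elsford vs Selby — 15–4, Elsford advances.
Round 3: Elsford vs Ostley — 11–8, Elsford advances.
Round 4: Elsford vs Calder — 6–13, Calder advances.
Calder survives the agenda.

Calder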